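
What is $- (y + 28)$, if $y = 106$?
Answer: $-134$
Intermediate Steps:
$- (y + 28) = - (106 + 28) = \left(-1\right) 134 = -134$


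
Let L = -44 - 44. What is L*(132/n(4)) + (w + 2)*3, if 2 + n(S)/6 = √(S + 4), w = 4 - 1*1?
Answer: -953 - 968*√2 ≈ -2322.0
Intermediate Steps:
w = 3 (w = 4 - 1 = 3)
n(S) = -12 + 6*√(4 + S) (n(S) = -12 + 6*√(S + 4) = -12 + 6*√(4 + S))
L = -88
L*(132/n(4)) + (w + 2)*3 = -11616/(-12 + 6*√(4 + 4)) + (3 + 2)*3 = -11616/(-12 + 6*√8) + 5*3 = -11616/(-12 + 6*(2*√2)) + 15 = -11616/(-12 + 12*√2) + 15 = 15 - 11616/(-12 + 12*√2)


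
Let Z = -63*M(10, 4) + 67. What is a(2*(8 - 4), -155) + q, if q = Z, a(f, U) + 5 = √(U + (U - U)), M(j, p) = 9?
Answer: -505 + I*√155 ≈ -505.0 + 12.45*I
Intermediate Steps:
Z = -500 (Z = -63*9 + 67 = -567 + 67 = -500)
a(f, U) = -5 + √U (a(f, U) = -5 + √(U + (U - U)) = -5 + √(U + 0) = -5 + √U)
q = -500
a(2*(8 - 4), -155) + q = (-5 + √(-155)) - 500 = (-5 + I*√155) - 500 = -505 + I*√155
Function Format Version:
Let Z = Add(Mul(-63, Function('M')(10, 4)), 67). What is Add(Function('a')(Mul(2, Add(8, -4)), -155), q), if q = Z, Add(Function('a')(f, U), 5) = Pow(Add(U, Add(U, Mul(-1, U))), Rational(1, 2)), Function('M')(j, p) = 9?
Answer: Add(-505, Mul(I, Pow(155, Rational(1, 2)))) ≈ Add(-505.00, Mul(12.450, I))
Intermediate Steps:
Z = -500 (Z = Add(Mul(-63, 9), 67) = Add(-567, 67) = -500)
Function('a')(f, U) = Add(-5, Pow(U, Rational(1, 2))) (Function('a')(f, U) = Add(-5, Pow(Add(U, Add(U, Mul(-1, U))), Rational(1, 2))) = Add(-5, Pow(Add(U, 0), Rational(1, 2))) = Add(-5, Pow(U, Rational(1, 2))))
q = -500
Add(Function('a')(Mul(2, Add(8, -4)), -155), q) = Add(Add(-5, Pow(-155, Rational(1, 2))), -500) = Add(Add(-5, Mul(I, Pow(155, Rational(1, 2)))), -500) = Add(-505, Mul(I, Pow(155, Rational(1, 2))))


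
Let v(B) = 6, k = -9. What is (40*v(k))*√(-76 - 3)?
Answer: 240*I*√79 ≈ 2133.2*I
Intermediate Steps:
(40*v(k))*√(-76 - 3) = (40*6)*√(-76 - 3) = 240*√(-79) = 240*(I*√79) = 240*I*√79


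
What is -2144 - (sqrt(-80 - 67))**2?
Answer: -1997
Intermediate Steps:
-2144 - (sqrt(-80 - 67))**2 = -2144 - (sqrt(-147))**2 = -2144 - (7*I*sqrt(3))**2 = -2144 - 1*(-147) = -2144 + 147 = -1997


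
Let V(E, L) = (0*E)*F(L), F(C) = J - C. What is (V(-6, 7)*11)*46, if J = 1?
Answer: 0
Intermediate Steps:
F(C) = 1 - C
V(E, L) = 0 (V(E, L) = (0*E)*(1 - L) = 0*(1 - L) = 0)
(V(-6, 7)*11)*46 = (0*11)*46 = 0*46 = 0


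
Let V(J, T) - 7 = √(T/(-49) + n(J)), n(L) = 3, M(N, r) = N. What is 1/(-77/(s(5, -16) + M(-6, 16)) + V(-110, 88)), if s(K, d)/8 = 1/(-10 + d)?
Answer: 6328350/121153909 - 47068*√59/121153909 ≈ 0.049250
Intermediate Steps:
s(K, d) = 8/(-10 + d)
V(J, T) = 7 + √(3 - T/49) (V(J, T) = 7 + √(T/(-49) + 3) = 7 + √(T*(-1/49) + 3) = 7 + √(-T/49 + 3) = 7 + √(3 - T/49))
1/(-77/(s(5, -16) + M(-6, 16)) + V(-110, 88)) = 1/(-77/(8/(-10 - 16) - 6) + (7 + √(147 - 1*88)/7)) = 1/(-77/(8/(-26) - 6) + (7 + √(147 - 88)/7)) = 1/(-77/(8*(-1/26) - 6) + (7 + √59/7)) = 1/(-77/(-4/13 - 6) + (7 + √59/7)) = 1/(-77/(-82/13) + (7 + √59/7)) = 1/(-13/82*(-77) + (7 + √59/7)) = 1/(1001/82 + (7 + √59/7)) = 1/(1575/82 + √59/7)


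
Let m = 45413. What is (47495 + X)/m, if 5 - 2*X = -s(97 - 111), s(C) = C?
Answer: 94981/90826 ≈ 1.0457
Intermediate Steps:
X = -9/2 (X = 5/2 - (-1)*(97 - 111)/2 = 5/2 - (-1)*(-14)/2 = 5/2 - ½*14 = 5/2 - 7 = -9/2 ≈ -4.5000)
(47495 + X)/m = (47495 - 9/2)/45413 = (94981/2)*(1/45413) = 94981/90826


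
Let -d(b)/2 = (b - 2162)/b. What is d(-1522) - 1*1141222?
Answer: -868473626/761 ≈ -1.1412e+6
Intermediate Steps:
d(b) = -2*(-2162 + b)/b (d(b) = -2*(b - 2162)/b = -2*(-2162 + b)/b)
d(-1522) - 1*1141222 = (-2 + 4324/(-1522)) - 1*1141222 = (-2 + 4324*(-1/1522)) - 1141222 = (-2 - 2162/761) - 1141222 = -3684/761 - 1141222 = -868473626/761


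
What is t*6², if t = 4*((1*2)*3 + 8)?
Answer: 2016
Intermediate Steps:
t = 56 (t = 4*(2*3 + 8) = 4*(6 + 8) = 4*14 = 56)
t*6² = 56*6² = 56*36 = 2016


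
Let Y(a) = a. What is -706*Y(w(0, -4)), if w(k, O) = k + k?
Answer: 0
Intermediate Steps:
w(k, O) = 2*k
-706*Y(w(0, -4)) = -1412*0 = -706*0 = 0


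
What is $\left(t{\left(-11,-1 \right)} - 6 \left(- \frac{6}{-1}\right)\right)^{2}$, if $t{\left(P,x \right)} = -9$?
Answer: $2025$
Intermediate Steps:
$\left(t{\left(-11,-1 \right)} - 6 \left(- \frac{6}{-1}\right)\right)^{2} = \left(-9 - 6 \left(- \frac{6}{-1}\right)\right)^{2} = \left(-9 - 6 \left(\left(-6\right) \left(-1\right)\right)\right)^{2} = \left(-9 - 36\right)^{2} = \left(-45\right)^{2} = 2025$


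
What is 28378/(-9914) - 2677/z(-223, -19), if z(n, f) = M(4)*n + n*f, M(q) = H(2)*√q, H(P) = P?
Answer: -60732094/16581165 ≈ -3.6627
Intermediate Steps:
M(q) = 2*√q
z(n, f) = 4*n + f*n (z(n, f) = (2*√4)*n + n*f = (2*2)*n + f*n = 4*n + f*n)
28378/(-9914) - 2677/z(-223, -19) = 28378/(-9914) - 2677*(-1/(223*(4 - 19))) = 28378*(-1/9914) - 2677/((-223*(-15))) = -14189/4957 - 2677/3345 = -60732094/16581165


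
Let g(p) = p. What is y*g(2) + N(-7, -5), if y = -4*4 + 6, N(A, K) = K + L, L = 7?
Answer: -18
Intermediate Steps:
N(A, K) = 7 + K (N(A, K) = K + 7 = 7 + K)
y = -10 (y = -16 + 6 = -10)
y*g(2) + N(-7, -5) = -10*2 + (7 - 5) = -20 + 2 = -18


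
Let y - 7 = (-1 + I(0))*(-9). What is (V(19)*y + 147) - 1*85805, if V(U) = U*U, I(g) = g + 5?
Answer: -96127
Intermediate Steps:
I(g) = 5 + g
V(U) = U²
y = -29 (y = 7 + (-1 + (5 + 0))*(-9) = 7 + (-1 + 5)*(-9) = 7 + 4*(-9) = 7 - 36 = -29)
(V(19)*y + 147) - 1*85805 = (19²*(-29) + 147) - 1*85805 = (361*(-29) + 147) - 85805 = (-10469 + 147) - 85805 = -10322 - 85805 = -96127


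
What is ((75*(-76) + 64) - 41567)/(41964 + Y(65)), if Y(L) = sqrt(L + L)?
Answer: -76185642/67729891 + 3631*sqrt(130)/135459782 ≈ -1.1245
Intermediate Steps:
Y(L) = sqrt(2)*sqrt(L) (Y(L) = sqrt(2*L) = sqrt(2)*sqrt(L))
((75*(-76) + 64) - 41567)/(41964 + Y(65)) = ((75*(-76) + 64) - 41567)/(41964 + sqrt(2)*sqrt(65)) = ((-5700 + 64) - 41567)/(41964 + sqrt(130)) = (-5636 - 41567)/(41964 + sqrt(130)) = -47203/(41964 + sqrt(130))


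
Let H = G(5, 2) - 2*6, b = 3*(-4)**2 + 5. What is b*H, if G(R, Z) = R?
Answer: -371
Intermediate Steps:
b = 53 (b = 3*16 + 5 = 48 + 5 = 53)
H = -7 (H = 5 - 2*6 = 5 - 12 = -7)
b*H = 53*(-7) = -371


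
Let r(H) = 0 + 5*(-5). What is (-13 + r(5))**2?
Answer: 1444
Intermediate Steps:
r(H) = -25 (r(H) = 0 - 25 = -25)
(-13 + r(5))**2 = (-13 - 25)**2 = (-38)**2 = 1444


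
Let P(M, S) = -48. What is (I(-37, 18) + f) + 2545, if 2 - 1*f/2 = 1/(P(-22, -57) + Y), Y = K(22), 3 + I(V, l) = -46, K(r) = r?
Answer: 32501/13 ≈ 2500.1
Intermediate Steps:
I(V, l) = -49 (I(V, l) = -3 - 46 = -49)
Y = 22
f = 53/13 (f = 4 - 2/(-48 + 22) = 4 - 2/(-26) = 4 - 2*(-1/26) = 4 + 1/13 = 53/13 ≈ 4.0769)
(I(-37, 18) + f) + 2545 = (-49 + 53/13) + 2545 = -584/13 + 2545 = 32501/13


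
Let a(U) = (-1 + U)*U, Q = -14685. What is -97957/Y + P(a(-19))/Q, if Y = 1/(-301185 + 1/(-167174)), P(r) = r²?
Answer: 14485766995885068299/490990038 ≈ 2.9503e+10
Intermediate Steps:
a(U) = U*(-1 + U)
Y = -167174/50350301191 (Y = 1/(-301185 - 1/167174) = 1/(-50350301191/167174) = -167174/50350301191 ≈ -3.3202e-6)
-97957/Y + P(a(-19))/Q = -97957/(-167174/50350301191) + (-19*(-1 - 19))²/(-14685) = -97957*(-50350301191/167174) + (-19*(-20))²*(-1/14685) = 4932164453766787/167174 + 380²*(-1/14685) = 4932164453766787/167174 + 144400*(-1/14685) = 4932164453766787/167174 - 28880/2937 = 14485766995885068299/490990038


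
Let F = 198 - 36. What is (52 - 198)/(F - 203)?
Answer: 146/41 ≈ 3.5610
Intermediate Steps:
F = 162
(52 - 198)/(F - 203) = (52 - 198)/(162 - 203) = -146/(-41) = -146*(-1/41) = 146/41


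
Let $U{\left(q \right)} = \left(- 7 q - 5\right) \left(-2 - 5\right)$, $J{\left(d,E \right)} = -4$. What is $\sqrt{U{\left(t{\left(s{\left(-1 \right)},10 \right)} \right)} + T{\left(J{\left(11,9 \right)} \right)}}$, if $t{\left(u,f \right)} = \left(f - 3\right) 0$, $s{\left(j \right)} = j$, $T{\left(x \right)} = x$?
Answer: $\sqrt{31} \approx 5.5678$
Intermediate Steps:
$t{\left(u,f \right)} = 0$ ($t{\left(u,f \right)} = \left(-3 + f\right) 0 = 0$)
$U{\left(q \right)} = 35 + 49 q$ ($U{\left(q \right)} = \left(-5 - 7 q\right) \left(-7\right) = 35 + 49 q$)
$\sqrt{U{\left(t{\left(s{\left(-1 \right)},10 \right)} \right)} + T{\left(J{\left(11,9 \right)} \right)}} = \sqrt{\left(35 + 49 \cdot 0\right) - 4} = \sqrt{\left(35 + 0\right) - 4} = \sqrt{35 - 4} = \sqrt{31}$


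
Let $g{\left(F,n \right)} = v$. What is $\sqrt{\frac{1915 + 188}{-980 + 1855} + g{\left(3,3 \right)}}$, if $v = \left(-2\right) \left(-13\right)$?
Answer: $\frac{\sqrt{869855}}{175} \approx 5.3295$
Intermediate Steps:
$v = 26$
$g{\left(F,n \right)} = 26$
$\sqrt{\frac{1915 + 188}{-980 + 1855} + g{\left(3,3 \right)}} = \sqrt{\frac{1915 + 188}{-980 + 1855} + 26} = \sqrt{\frac{2103}{875} + 26} = \sqrt{\frac{24853}{875}} = \frac{\sqrt{869855}}{175}$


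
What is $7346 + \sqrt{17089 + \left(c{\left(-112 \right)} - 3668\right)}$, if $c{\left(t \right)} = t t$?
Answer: $7346 + 3 \sqrt{2885} \approx 7507.1$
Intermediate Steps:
$c{\left(t \right)} = t^{2}$
$7346 + \sqrt{17089 + \left(c{\left(-112 \right)} - 3668\right)} = 7346 + \sqrt{17089 - \left(3668 - \left(-112\right)^{2}\right)} = 7346 + \sqrt{17089 + \left(12544 - 3668\right)} = 7346 + \sqrt{17089 + 8876} = 7346 + \sqrt{25965} = 7346 + 3 \sqrt{2885}$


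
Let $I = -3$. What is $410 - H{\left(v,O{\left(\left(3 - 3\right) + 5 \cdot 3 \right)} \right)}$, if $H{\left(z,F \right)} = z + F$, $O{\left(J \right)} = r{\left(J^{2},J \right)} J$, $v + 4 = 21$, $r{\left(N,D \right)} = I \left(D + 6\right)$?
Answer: $1338$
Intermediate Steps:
$r{\left(N,D \right)} = -18 - 3 D$ ($r{\left(N,D \right)} = - 3 \left(D + 6\right) = - 3 \left(6 + D\right) = -18 - 3 D$)
$v = 17$ ($v = -4 + 21 = 17$)
$O{\left(J \right)} = J \left(-18 - 3 J\right)$ ($O{\left(J \right)} = \left(-18 - 3 J\right) J = J \left(-18 - 3 J\right)$)
$H{\left(z,F \right)} = F + z$
$410 - H{\left(v,O{\left(\left(3 - 3\right) + 5 \cdot 3 \right)} \right)} = 410 - \left(3 \left(\left(3 - 3\right) + 5 \cdot 3\right) \left(-6 - \left(\left(3 - 3\right) + 5 \cdot 3\right)\right) + 17\right) = 410 - \left(3 \left(\left(3 - 3\right) + 15\right) \left(-6 - \left(\left(3 - 3\right) + 15\right)\right) + 17\right) = 410 - \left(3 \left(0 + 15\right) \left(-6 - \left(0 + 15\right)\right) + 17\right) = 410 - \left(3 \cdot 15 \left(-6 - 15\right) + 17\right) = 410 - \left(3 \cdot 15 \left(-21\right) + 17\right) = 410 - \left(-945 + 17\right) = 410 - -928 = 410 + 928 = 1338$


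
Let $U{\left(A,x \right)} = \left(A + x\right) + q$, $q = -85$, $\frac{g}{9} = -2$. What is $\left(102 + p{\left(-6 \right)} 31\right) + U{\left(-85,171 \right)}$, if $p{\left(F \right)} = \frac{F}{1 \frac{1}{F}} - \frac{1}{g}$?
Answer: $\frac{21973}{18} \approx 1220.7$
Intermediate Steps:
$g = -18$ ($g = 9 \left(-2\right) = -18$)
$p{\left(F \right)} = \frac{1}{18} + F^{2}$ ($p{\left(F \right)} = \frac{F}{1 \frac{1}{F}} - \frac{1}{-18} = \frac{F}{\frac{1}{F}} - - \frac{1}{18} = F F + \frac{1}{18} = F^{2} + \frac{1}{18} = \frac{1}{18} + F^{2}$)
$U{\left(A,x \right)} = -85 + A + x$ ($U{\left(A,x \right)} = \left(A + x\right) - 85 = -85 + A + x$)
$\left(102 + p{\left(-6 \right)} 31\right) + U{\left(-85,171 \right)} = \left(102 + \left(\frac{1}{18} + \left(-6\right)^{2}\right) 31\right) - -1 = \left(102 + \left(\frac{1}{18} + 36\right) 31\right) + 1 = \left(102 + \frac{649}{18} \cdot 31\right) + 1 = \left(102 + \frac{20119}{18}\right) + 1 = \frac{21955}{18} + 1 = \frac{21973}{18}$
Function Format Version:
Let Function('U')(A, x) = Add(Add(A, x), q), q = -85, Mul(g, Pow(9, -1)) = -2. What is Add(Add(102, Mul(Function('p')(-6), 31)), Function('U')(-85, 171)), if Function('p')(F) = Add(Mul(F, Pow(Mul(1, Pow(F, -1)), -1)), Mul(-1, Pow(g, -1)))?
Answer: Rational(21973, 18) ≈ 1220.7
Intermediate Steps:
g = -18 (g = Mul(9, -2) = -18)
Function('p')(F) = Add(Rational(1, 18), Pow(F, 2)) (Function('p')(F) = Add(Mul(F, Pow(Mul(1, Pow(F, -1)), -1)), Mul(-1, Pow(-18, -1))) = Add(Mul(F, Pow(Pow(F, -1), -1)), Mul(-1, Rational(-1, 18))) = Add(Mul(F, F), Rational(1, 18)) = Add(Pow(F, 2), Rational(1, 18)) = Add(Rational(1, 18), Pow(F, 2)))
Function('U')(A, x) = Add(-85, A, x) (Function('U')(A, x) = Add(Add(A, x), -85) = Add(-85, A, x))
Add(Add(102, Mul(Function('p')(-6), 31)), Function('U')(-85, 171)) = Add(Add(102, Mul(Add(Rational(1, 18), Pow(-6, 2)), 31)), Add(-85, -85, 171)) = Add(Add(102, Mul(Add(Rational(1, 18), 36), 31)), 1) = Add(Add(102, Mul(Rational(649, 18), 31)), 1) = Add(Add(102, Rational(20119, 18)), 1) = Add(Rational(21955, 18), 1) = Rational(21973, 18)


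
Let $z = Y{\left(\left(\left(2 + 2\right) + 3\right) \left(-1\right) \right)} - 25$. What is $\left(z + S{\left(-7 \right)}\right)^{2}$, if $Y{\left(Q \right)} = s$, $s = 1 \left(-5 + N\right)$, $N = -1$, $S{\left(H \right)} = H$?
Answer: $1444$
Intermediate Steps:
$s = -6$ ($s = 1 \left(-5 - 1\right) = 1 \left(-6\right) = -6$)
$Y{\left(Q \right)} = -6$
$z = -31$ ($z = -6 - 25 = -31$)
$\left(z + S{\left(-7 \right)}\right)^{2} = \left(-31 - 7\right)^{2} = \left(-38\right)^{2} = 1444$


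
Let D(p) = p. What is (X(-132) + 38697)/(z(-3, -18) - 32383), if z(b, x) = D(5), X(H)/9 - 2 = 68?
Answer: -39327/32378 ≈ -1.2146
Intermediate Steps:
X(H) = 630 (X(H) = 18 + 9*68 = 18 + 612 = 630)
z(b, x) = 5
(X(-132) + 38697)/(z(-3, -18) - 32383) = (630 + 38697)/(5 - 32383) = 39327/(-32378) = 39327*(-1/32378) = -39327/32378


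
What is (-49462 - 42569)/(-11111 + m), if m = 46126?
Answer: -92031/35015 ≈ -2.6283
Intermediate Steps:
(-49462 - 42569)/(-11111 + m) = (-49462 - 42569)/(-11111 + 46126) = -92031/35015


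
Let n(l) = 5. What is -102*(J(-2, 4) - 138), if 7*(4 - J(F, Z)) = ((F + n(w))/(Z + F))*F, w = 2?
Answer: 95370/7 ≈ 13624.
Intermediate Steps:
J(F, Z) = 4 - F*(5 + F)/(7*(F + Z)) (J(F, Z) = 4 - (F + 5)/(Z + F)*F/7 = 4 - (5 + F)/(F + Z)*F/7 = 4 - F*(5 + F)/(7*(F + Z)))
-102*(J(-2, 4) - 138) = -102*((-1*(-2)**2 + 23*(-2) + 28*4)/(7*(-2 + 4)) - 138) = -102*((1/7)*(-1*4 - 46 + 112)/2 - 138) = -102*((1/7)*(1/2)*(-4 - 46 + 112) - 138) = -102*((1/7)*(1/2)*62 - 138) = -102*(31/7 - 138) = -102*(-935/7) = 95370/7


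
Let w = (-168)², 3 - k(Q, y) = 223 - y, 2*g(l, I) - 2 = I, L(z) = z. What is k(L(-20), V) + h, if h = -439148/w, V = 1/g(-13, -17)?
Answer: -8315239/35280 ≈ -235.69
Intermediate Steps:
g(l, I) = 1 + I/2
V = -2/15 (V = 1/(1 + (½)*(-17)) = 1/(1 - 17/2) = 1/(-15/2) = -2/15 ≈ -0.13333)
k(Q, y) = -220 + y (k(Q, y) = 3 - (223 - y) = 3 + (-223 + y) = -220 + y)
w = 28224
h = -109787/7056 (h = -439148/28224 = -439148*1/28224 = -109787/7056 ≈ -15.559)
k(L(-20), V) + h = (-220 - 2/15) - 109787/7056 = -3302/15 - 109787/7056 = -8315239/35280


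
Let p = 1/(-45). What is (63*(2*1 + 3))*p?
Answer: -7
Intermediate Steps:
p = -1/45 ≈ -0.022222
(63*(2*1 + 3))*p = (63*(2*1 + 3))*(-1/45) = (63*(2 + 3))*(-1/45) = (63*5)*(-1/45) = 315*(-1/45) = -7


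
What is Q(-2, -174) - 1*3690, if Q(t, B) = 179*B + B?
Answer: -35010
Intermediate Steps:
Q(t, B) = 180*B
Q(-2, -174) - 1*3690 = 180*(-174) - 1*3690 = -31320 - 3690 = -35010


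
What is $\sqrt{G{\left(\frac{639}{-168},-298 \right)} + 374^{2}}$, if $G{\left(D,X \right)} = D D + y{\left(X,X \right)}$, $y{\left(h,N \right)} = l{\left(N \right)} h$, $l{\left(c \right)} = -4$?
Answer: $\frac{\sqrt{442434617}}{56} \approx 375.61$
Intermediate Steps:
$y{\left(h,N \right)} = - 4 h$
$G{\left(D,X \right)} = D^{2} - 4 X$ ($G{\left(D,X \right)} = D D - 4 X = D^{2} - 4 X$)
$\sqrt{G{\left(\frac{639}{-168},-298 \right)} + 374^{2}} = \sqrt{\left(\left(\frac{639}{-168}\right)^{2} - -1192\right) + 374^{2}} = \sqrt{\left(\left(639 \left(- \frac{1}{168}\right)\right)^{2} + 1192\right) + 139876} = \sqrt{\left(\left(- \frac{213}{56}\right)^{2} + 1192\right) + 139876} = \sqrt{\left(\frac{45369}{3136} + 1192\right) + 139876} = \sqrt{\frac{3783481}{3136} + 139876} = \sqrt{\frac{442434617}{3136}} = \frac{\sqrt{442434617}}{56}$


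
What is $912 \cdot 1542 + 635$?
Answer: $1406939$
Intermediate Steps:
$912 \cdot 1542 + 635 = 1406304 + 635 = 1406939$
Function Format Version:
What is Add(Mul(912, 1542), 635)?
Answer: 1406939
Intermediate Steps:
Add(Mul(912, 1542), 635) = Add(1406304, 635) = 1406939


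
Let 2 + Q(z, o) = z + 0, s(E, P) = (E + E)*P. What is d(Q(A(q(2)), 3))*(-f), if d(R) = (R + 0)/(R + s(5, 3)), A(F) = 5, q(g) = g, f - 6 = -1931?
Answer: 175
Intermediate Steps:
f = -1925 (f = 6 - 1931 = -1925)
s(E, P) = 2*E*P (s(E, P) = (2*E)*P = 2*E*P)
Q(z, o) = -2 + z (Q(z, o) = -2 + (z + 0) = -2 + z)
d(R) = R/(30 + R) (d(R) = (R + 0)/(R + 2*5*3) = R/(R + 30) = R/(30 + R))
d(Q(A(q(2)), 3))*(-f) = ((-2 + 5)/(30 + (-2 + 5)))*(-1*(-1925)) = (3/(30 + 3))*1925 = (3/33)*1925 = (3*(1/33))*1925 = (1/11)*1925 = 175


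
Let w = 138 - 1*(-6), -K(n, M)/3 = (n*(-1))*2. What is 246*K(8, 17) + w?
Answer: 11952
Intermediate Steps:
K(n, M) = 6*n (K(n, M) = -3*n*(-1)*2 = -3*(-n)*2 = -(-6)*n = 6*n)
w = 144 (w = 138 + 6 = 144)
246*K(8, 17) + w = 246*(6*8) + 144 = 246*48 + 144 = 11808 + 144 = 11952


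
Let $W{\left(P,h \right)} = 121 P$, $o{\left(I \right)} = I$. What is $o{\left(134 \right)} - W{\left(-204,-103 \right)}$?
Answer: $24818$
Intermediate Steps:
$o{\left(134 \right)} - W{\left(-204,-103 \right)} = 134 - 121 \left(-204\right) = 134 - -24684 = 134 + 24684 = 24818$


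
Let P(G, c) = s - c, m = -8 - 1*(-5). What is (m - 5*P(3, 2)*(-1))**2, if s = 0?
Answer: 169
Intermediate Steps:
m = -3 (m = -8 + 5 = -3)
P(G, c) = -c (P(G, c) = 0 - c = -c)
(m - 5*P(3, 2)*(-1))**2 = (-3 - (-5)*2*(-1))**2 = (-3 - 5*(-2)*(-1))**2 = (-3 + 10*(-1))**2 = (-3 - 10)**2 = (-13)**2 = 169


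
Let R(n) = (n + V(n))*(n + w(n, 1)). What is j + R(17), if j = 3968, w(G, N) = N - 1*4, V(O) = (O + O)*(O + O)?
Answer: 20390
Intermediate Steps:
V(O) = 4*O**2 (V(O) = (2*O)*(2*O) = 4*O**2)
w(G, N) = -4 + N (w(G, N) = N - 4 = -4 + N)
R(n) = (-3 + n)*(n + 4*n**2) (R(n) = (n + 4*n**2)*(n + (-4 + 1)) = (n + 4*n**2)*(n - 3) = (n + 4*n**2)*(-3 + n) = (-3 + n)*(n + 4*n**2))
j + R(17) = 3968 + 17*(-3 - 11*17 + 4*17**2) = 3968 + 17*(-3 - 187 + 4*289) = 3968 + 17*(-3 - 187 + 1156) = 3968 + 17*966 = 3968 + 16422 = 20390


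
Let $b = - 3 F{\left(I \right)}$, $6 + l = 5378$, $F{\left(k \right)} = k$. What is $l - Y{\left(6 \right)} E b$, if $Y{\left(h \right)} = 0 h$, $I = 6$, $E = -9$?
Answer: $5372$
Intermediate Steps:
$l = 5372$ ($l = -6 + 5378 = 5372$)
$Y{\left(h \right)} = 0$
$b = -18$ ($b = \left(-3\right) 6 = -18$)
$l - Y{\left(6 \right)} E b = 5372 - 0 \left(-9\right) \left(-18\right) = 5372 - 0 \left(-18\right) = 5372 - 0 = 5372 + 0 = 5372$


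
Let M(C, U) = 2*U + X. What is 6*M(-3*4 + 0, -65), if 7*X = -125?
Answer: -6210/7 ≈ -887.14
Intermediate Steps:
X = -125/7 (X = (⅐)*(-125) = -125/7 ≈ -17.857)
M(C, U) = -125/7 + 2*U (M(C, U) = 2*U - 125/7 = -125/7 + 2*U)
6*M(-3*4 + 0, -65) = 6*(-125/7 + 2*(-65)) = 6*(-125/7 - 130) = 6*(-1035/7) = -6210/7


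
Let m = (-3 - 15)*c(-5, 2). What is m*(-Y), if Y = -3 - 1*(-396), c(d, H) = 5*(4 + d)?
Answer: -35370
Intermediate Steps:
c(d, H) = 20 + 5*d
m = 90 (m = (-3 - 15)*(20 + 5*(-5)) = -18*(20 - 25) = -18*(-5) = 90)
Y = 393 (Y = -3 + 396 = 393)
m*(-Y) = 90*(-1*393) = 90*(-393) = -35370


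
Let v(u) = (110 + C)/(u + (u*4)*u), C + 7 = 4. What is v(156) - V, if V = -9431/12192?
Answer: 25578529/33020000 ≈ 0.77464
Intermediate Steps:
C = -3 (C = -7 + 4 = -3)
V = -9431/12192 (V = -9431*1/12192 = -9431/12192 ≈ -0.77354)
v(u) = 107/(u + 4*u**2) (v(u) = (110 - 3)/(u + (u*4)*u) = 107/(u + (4*u)*u) = 107/(u + 4*u**2))
v(156) - V = 107/(156*(1 + 4*156)) - 1*(-9431/12192) = 107*(1/156)/(1 + 624) + 9431/12192 = 107*(1/156)/625 + 9431/12192 = 107*(1/156)*(1/625) + 9431/12192 = 107/97500 + 9431/12192 = 25578529/33020000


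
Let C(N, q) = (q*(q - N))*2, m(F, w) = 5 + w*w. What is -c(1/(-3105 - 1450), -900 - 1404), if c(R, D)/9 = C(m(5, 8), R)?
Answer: -5657328/20748025 ≈ -0.27267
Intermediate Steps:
m(F, w) = 5 + w²
C(N, q) = 2*q*(q - N)
c(R, D) = 18*R*(-69 + R) (c(R, D) = 9*(2*R*(R - (5 + 8²))) = 9*(2*R*(R - (5 + 64))) = 9*(2*R*(R - 1*69)) = 9*(2*R*(R - 69)) = 9*(2*R*(-69 + R)) = 18*R*(-69 + R))
-c(1/(-3105 - 1450), -900 - 1404) = -18*(-69 + 1/(-3105 - 1450))/(-3105 - 1450) = -18*(-69 + 1/(-4555))/(-4555) = -18*(-1)*(-69 - 1/4555)/4555 = -18*(-1)*(-314296)/(4555*4555) = -1*5657328/20748025 = -5657328/20748025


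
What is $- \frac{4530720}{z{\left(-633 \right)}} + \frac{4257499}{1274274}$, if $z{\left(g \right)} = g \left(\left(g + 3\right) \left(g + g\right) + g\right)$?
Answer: $\frac{239282560762481}{71425528517286} \approx 3.3501$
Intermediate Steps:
$z{\left(g \right)} = g \left(g + 2 g \left(3 + g\right)\right)$ ($z{\left(g \right)} = g \left(\left(3 + g\right) 2 g + g\right) = g \left(2 g \left(3 + g\right) + g\right) = g \left(g + 2 g \left(3 + g\right)\right)$)
$- \frac{4530720}{z{\left(-633 \right)}} + \frac{4257499}{1274274} = - \frac{4530720}{\left(-633\right)^{2} \left(7 + 2 \left(-633\right)\right)} + \frac{4257499}{1274274} = - \frac{4530720}{400689 \left(7 - 1266\right)} + 4257499 \cdot \frac{1}{1274274} = - \frac{4530720}{400689 \left(-1259\right)} + \frac{4257499}{1274274} = - \frac{4530720}{-504467451} + \frac{4257499}{1274274} = \left(-4530720\right) \left(- \frac{1}{504467451}\right) + \frac{4257499}{1274274} = \frac{1510240}{168155817} + \frac{4257499}{1274274} = \frac{239282560762481}{71425528517286}$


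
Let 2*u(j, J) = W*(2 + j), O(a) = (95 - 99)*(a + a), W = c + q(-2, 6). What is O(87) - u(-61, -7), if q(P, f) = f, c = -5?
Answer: -1333/2 ≈ -666.50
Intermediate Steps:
W = 1 (W = -5 + 6 = 1)
O(a) = -8*a
u(j, J) = 1 + j/2 (u(j, J) = (1*(2 + j))/2 = (2 + j)/2 = 1 + j/2)
O(87) - u(-61, -7) = -8*87 - (1 + (1/2)*(-61)) = -696 - (1 - 61/2) = -696 - 1*(-59/2) = -696 + 59/2 = -1333/2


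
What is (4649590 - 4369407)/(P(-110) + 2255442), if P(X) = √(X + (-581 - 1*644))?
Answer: 210645501962/1695672872233 - 280183*I*√1335/5087018616699 ≈ 0.12423 - 2.0124e-6*I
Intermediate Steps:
P(X) = √(-1225 + X) (P(X) = √(X + (-581 - 644)) = √(X - 1225) = √(-1225 + X))
(4649590 - 4369407)/(P(-110) + 2255442) = (4649590 - 4369407)/(√(-1225 - 110) + 2255442) = 280183/(√(-1335) + 2255442) = 280183/(I*√1335 + 2255442) = 280183/(2255442 + I*√1335)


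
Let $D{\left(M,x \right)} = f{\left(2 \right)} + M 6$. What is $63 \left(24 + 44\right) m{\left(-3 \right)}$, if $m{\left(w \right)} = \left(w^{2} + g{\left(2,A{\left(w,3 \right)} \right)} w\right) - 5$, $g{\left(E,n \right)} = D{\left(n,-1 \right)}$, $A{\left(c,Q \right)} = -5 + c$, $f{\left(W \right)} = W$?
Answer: $608328$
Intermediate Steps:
$D{\left(M,x \right)} = 2 + 6 M$ ($D{\left(M,x \right)} = 2 + M 6 = 2 + 6 M$)
$g{\left(E,n \right)} = 2 + 6 n$
$m{\left(w \right)} = -5 + w^{2} + w \left(-28 + 6 w\right)$ ($m{\left(w \right)} = \left(w^{2} + \left(2 + 6 \left(-5 + w\right)\right) w\right) - 5 = \left(w^{2} + \left(2 + \left(-30 + 6 w\right)\right) w\right) - 5 = \left(w^{2} + \left(-28 + 6 w\right) w\right) - 5 = \left(w^{2} + w \left(-28 + 6 w\right)\right) - 5 = -5 + w^{2} + w \left(-28 + 6 w\right)$)
$63 \left(24 + 44\right) m{\left(-3 \right)} = 63 \left(24 + 44\right) \left(-5 - -84 + 7 \left(-3\right)^{2}\right) = 63 \cdot 68 \left(-5 + 84 + 7 \cdot 9\right) = 63 \cdot 68 \left(-5 + 84 + 63\right) = 63 \cdot 68 \cdot 142 = 63 \cdot 9656 = 608328$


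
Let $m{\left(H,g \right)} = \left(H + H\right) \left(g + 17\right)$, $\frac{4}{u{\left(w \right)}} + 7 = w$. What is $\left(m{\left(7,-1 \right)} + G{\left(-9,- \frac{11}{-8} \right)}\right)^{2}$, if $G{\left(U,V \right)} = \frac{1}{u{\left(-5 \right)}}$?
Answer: $48841$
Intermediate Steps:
$u{\left(w \right)} = \frac{4}{-7 + w}$
$m{\left(H,g \right)} = 2 H \left(17 + g\right)$
$G{\left(U,V \right)} = -3$ ($G{\left(U,V \right)} = \frac{1}{4 \frac{1}{-7 - 5}} = \frac{1}{4 \frac{1}{-12}} = \frac{1}{4 \left(- \frac{1}{12}\right)} = \frac{1}{- \frac{1}{3}} = -3$)
$\left(m{\left(7,-1 \right)} + G{\left(-9,- \frac{11}{-8} \right)}\right)^{2} = \left(2 \cdot 7 \left(17 - 1\right) - 3\right)^{2} = \left(2 \cdot 7 \cdot 16 - 3\right)^{2} = \left(224 - 3\right)^{2} = 221^{2} = 48841$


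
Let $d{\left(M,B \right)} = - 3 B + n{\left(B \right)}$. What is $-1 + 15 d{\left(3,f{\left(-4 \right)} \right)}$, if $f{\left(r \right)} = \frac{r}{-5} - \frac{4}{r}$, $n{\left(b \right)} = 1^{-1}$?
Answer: $-67$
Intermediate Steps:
$n{\left(b \right)} = 1$
$f{\left(r \right)} = - \frac{4}{r} - \frac{r}{5}$ ($f{\left(r \right)} = r \left(- \frac{1}{5}\right) - \frac{4}{r} = - \frac{r}{5} - \frac{4}{r} = - \frac{4}{r} - \frac{r}{5}$)
$d{\left(M,B \right)} = 1 - 3 B$ ($d{\left(M,B \right)} = - 3 B + 1 = 1 - 3 B$)
$-1 + 15 d{\left(3,f{\left(-4 \right)} \right)} = -1 + 15 \left(1 - 3 \left(- \frac{4}{-4} - - \frac{4}{5}\right)\right) = -1 + 15 \left(1 - 3 \left(\left(-4\right) \left(- \frac{1}{4}\right) + \frac{4}{5}\right)\right) = -1 + 15 \left(1 - 3 \left(1 + \frac{4}{5}\right)\right) = -1 + 15 \left(1 - \frac{27}{5}\right) = -1 + 15 \left(- \frac{22}{5}\right) = -1 - 66 = -67$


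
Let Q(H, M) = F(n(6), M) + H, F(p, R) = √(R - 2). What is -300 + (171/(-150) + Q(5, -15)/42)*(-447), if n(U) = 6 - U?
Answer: 27364/175 - 149*I*√17/14 ≈ 156.37 - 43.882*I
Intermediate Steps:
F(p, R) = √(-2 + R)
Q(H, M) = H + √(-2 + M) (Q(H, M) = √(-2 + M) + H = H + √(-2 + M))
-300 + (171/(-150) + Q(5, -15)/42)*(-447) = -300 + (171/(-150) + (5 + √(-2 - 15))/42)*(-447) = -300 + (171*(-1/150) + (5 + √(-17))*(1/42))*(-447) = -300 + (-57/50 + (5 + I*√17)*(1/42))*(-447) = -300 + (-57/50 + (5/42 + I*√17/42))*(-447) = -300 + (-536/525 + I*√17/42)*(-447) = -300 + (79864/175 - 149*I*√17/14) = 27364/175 - 149*I*√17/14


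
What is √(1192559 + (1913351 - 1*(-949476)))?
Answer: √4055386 ≈ 2013.8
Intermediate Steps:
√(1192559 + (1913351 - 1*(-949476))) = √(1192559 + (1913351 + 949476)) = √(1192559 + 2862827) = √4055386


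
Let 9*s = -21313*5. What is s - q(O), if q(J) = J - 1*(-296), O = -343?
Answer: -106142/9 ≈ -11794.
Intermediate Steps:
q(J) = 296 + J (q(J) = J + 296 = 296 + J)
s = -106565/9 (s = (-21313*5)/9 = (⅑)*(-106565) = -106565/9 ≈ -11841.)
s - q(O) = -106565/9 - (296 - 343) = -106565/9 - 1*(-47) = -106565/9 + 47 = -106142/9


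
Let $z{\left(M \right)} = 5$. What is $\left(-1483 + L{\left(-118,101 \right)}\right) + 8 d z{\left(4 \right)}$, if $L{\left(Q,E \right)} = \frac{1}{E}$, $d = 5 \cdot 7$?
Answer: $- \frac{8382}{101} \approx -82.99$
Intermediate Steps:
$d = 35$
$\left(-1483 + L{\left(-118,101 \right)}\right) + 8 d z{\left(4 \right)} = \left(-1483 + \frac{1}{101}\right) + 8 \cdot 35 \cdot 5 = \left(-1483 + \frac{1}{101}\right) + 280 \cdot 5 = - \frac{149782}{101} + 1400 = - \frac{8382}{101}$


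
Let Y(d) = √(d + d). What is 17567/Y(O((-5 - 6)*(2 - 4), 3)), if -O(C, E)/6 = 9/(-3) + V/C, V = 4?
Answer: 17567*√1023/186 ≈ 3020.8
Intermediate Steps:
O(C, E) = 18 - 24/C (O(C, E) = -6*(9/(-3) + 4/C) = -6*(9*(-⅓) + 4/C) = -6*(-3 + 4/C) = 18 - 24/C)
Y(d) = √2*√d (Y(d) = √(2*d) = √2*√d)
17567/Y(O((-5 - 6)*(2 - 4), 3)) = 17567/((√2*√(18 - 24*1/((-5 - 6)*(2 - 4))))) = 17567/((√2*√(18 - 24/((-11*(-2)))))) = 17567/((√2*√(18 - 24/22))) = 17567/((√2*√(18 - 24*1/22))) = 17567/((√2*√(18 - 12/11))) = 17567/((√2*√(186/11))) = 17567/((√2*(√2046/11))) = 17567/((2*√1023/11)) = 17567*(√1023/186) = 17567*√1023/186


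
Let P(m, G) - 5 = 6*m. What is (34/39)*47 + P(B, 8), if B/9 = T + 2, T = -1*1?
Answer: 3899/39 ≈ 99.974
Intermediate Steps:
T = -1
B = 9 (B = 9*(-1 + 2) = 9*1 = 9)
P(m, G) = 5 + 6*m
(34/39)*47 + P(B, 8) = (34/39)*47 + (5 + 6*9) = (34*(1/39))*47 + (5 + 54) = (34/39)*47 + 59 = 1598/39 + 59 = 3899/39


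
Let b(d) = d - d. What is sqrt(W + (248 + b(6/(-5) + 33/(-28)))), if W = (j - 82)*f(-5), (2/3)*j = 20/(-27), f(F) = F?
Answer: 2*sqrt(1493)/3 ≈ 25.760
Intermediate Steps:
b(d) = 0
j = -10/9 (j = 3*(20/(-27))/2 = 3*(20*(-1/27))/2 = (3/2)*(-20/27) = -10/9 ≈ -1.1111)
W = 3740/9 (W = (-10/9 - 82)*(-5) = -748/9*(-5) = 3740/9 ≈ 415.56)
sqrt(W + (248 + b(6/(-5) + 33/(-28)))) = sqrt(3740/9 + (248 + 0)) = sqrt(3740/9 + 248) = sqrt(5972/9) = 2*sqrt(1493)/3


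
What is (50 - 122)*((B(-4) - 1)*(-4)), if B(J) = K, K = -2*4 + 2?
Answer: -2016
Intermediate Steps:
K = -6 (K = -8 + 2 = -6)
B(J) = -6
(50 - 122)*((B(-4) - 1)*(-4)) = (50 - 122)*((-6 - 1)*(-4)) = -(-504)*(-4) = -72*28 = -2016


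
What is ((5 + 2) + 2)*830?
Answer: 7470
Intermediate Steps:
((5 + 2) + 2)*830 = (7 + 2)*830 = 9*830 = 7470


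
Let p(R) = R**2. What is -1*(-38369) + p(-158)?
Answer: 63333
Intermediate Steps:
-1*(-38369) + p(-158) = -1*(-38369) + (-158)**2 = 38369 + 24964 = 63333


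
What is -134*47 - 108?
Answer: -6406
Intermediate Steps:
-134*47 - 108 = -6298 - 108 = -6406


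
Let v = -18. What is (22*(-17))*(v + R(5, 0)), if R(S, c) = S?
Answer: 4862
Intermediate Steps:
(22*(-17))*(v + R(5, 0)) = (22*(-17))*(-18 + 5) = -374*(-13) = 4862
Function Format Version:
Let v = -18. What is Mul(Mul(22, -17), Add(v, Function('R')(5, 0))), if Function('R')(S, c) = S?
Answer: 4862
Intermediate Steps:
Mul(Mul(22, -17), Add(v, Function('R')(5, 0))) = Mul(Mul(22, -17), Add(-18, 5)) = Mul(-374, -13) = 4862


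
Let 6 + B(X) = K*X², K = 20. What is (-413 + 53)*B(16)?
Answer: -1841040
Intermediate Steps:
B(X) = -6 + 20*X²
(-413 + 53)*B(16) = (-413 + 53)*(-6 + 20*16²) = -360*(-6 + 20*256) = -360*(-6 + 5120) = -360*5114 = -1841040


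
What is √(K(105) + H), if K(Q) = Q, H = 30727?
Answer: 4*√1927 ≈ 175.59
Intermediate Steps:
√(K(105) + H) = √(105 + 30727) = √30832 = 4*√1927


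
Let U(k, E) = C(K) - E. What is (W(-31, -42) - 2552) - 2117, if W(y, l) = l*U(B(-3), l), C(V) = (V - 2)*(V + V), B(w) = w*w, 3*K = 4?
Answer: -19075/3 ≈ -6358.3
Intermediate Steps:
K = 4/3 (K = (1/3)*4 = 4/3 ≈ 1.3333)
B(w) = w**2
C(V) = 2*V*(-2 + V) (C(V) = (-2 + V)*(2*V) = 2*V*(-2 + V))
U(k, E) = -16/9 - E (U(k, E) = 2*(4/3)*(-2 + 4/3) - E = 2*(4/3)*(-2/3) - E = -16/9 - E)
W(y, l) = l*(-16/9 - l)
(W(-31, -42) - 2552) - 2117 = (-1/9*(-42)*(16 + 9*(-42)) - 2552) - 2117 = (-1/9*(-42)*(16 - 378) - 2552) - 2117 = (-1/9*(-42)*(-362) - 2552) - 2117 = (-5068/3 - 2552) - 2117 = -12724/3 - 2117 = -19075/3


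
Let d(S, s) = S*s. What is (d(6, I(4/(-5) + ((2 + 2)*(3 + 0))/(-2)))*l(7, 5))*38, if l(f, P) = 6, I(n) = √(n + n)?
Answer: 2736*I*√85/5 ≈ 5044.9*I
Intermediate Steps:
I(n) = √2*√n (I(n) = √(2*n) = √2*√n)
(d(6, I(4/(-5) + ((2 + 2)*(3 + 0))/(-2)))*l(7, 5))*38 = ((6*(√2*√(4/(-5) + ((2 + 2)*(3 + 0))/(-2))))*6)*38 = ((6*(√2*√(4*(-⅕) + (4*3)*(-½))))*6)*38 = ((6*(√2*√(-⅘ + 12*(-½))))*6)*38 = ((6*(√2*√(-⅘ - 6)))*6)*38 = ((6*(√2*√(-34/5)))*6)*38 = ((6*(√2*(I*√170/5)))*6)*38 = ((6*(2*I*√85/5))*6)*38 = ((12*I*√85/5)*6)*38 = (72*I*√85/5)*38 = 2736*I*√85/5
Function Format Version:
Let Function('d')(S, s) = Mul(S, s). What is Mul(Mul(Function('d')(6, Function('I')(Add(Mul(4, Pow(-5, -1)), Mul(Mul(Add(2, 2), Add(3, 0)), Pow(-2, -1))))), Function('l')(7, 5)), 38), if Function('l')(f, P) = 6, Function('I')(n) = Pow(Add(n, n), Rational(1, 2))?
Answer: Mul(Rational(2736, 5), I, Pow(85, Rational(1, 2))) ≈ Mul(5044.9, I)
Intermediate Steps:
Function('I')(n) = Mul(Pow(2, Rational(1, 2)), Pow(n, Rational(1, 2))) (Function('I')(n) = Pow(Mul(2, n), Rational(1, 2)) = Mul(Pow(2, Rational(1, 2)), Pow(n, Rational(1, 2))))
Mul(Mul(Function('d')(6, Function('I')(Add(Mul(4, Pow(-5, -1)), Mul(Mul(Add(2, 2), Add(3, 0)), Pow(-2, -1))))), Function('l')(7, 5)), 38) = Mul(Mul(Mul(6, Mul(Pow(2, Rational(1, 2)), Pow(Add(Mul(4, Pow(-5, -1)), Mul(Mul(Add(2, 2), Add(3, 0)), Pow(-2, -1))), Rational(1, 2)))), 6), 38) = Mul(Mul(Mul(6, Mul(Pow(2, Rational(1, 2)), Pow(Add(Mul(4, Rational(-1, 5)), Mul(Mul(4, 3), Rational(-1, 2))), Rational(1, 2)))), 6), 38) = Mul(Mul(Mul(6, Mul(Pow(2, Rational(1, 2)), Pow(Add(Rational(-4, 5), Mul(12, Rational(-1, 2))), Rational(1, 2)))), 6), 38) = Mul(Mul(Mul(6, Mul(Pow(2, Rational(1, 2)), Pow(Add(Rational(-4, 5), -6), Rational(1, 2)))), 6), 38) = Mul(Mul(Mul(6, Mul(Pow(2, Rational(1, 2)), Pow(Rational(-34, 5), Rational(1, 2)))), 6), 38) = Mul(Mul(Mul(6, Mul(Pow(2, Rational(1, 2)), Mul(Rational(1, 5), I, Pow(170, Rational(1, 2))))), 6), 38) = Mul(Mul(Mul(6, Mul(Rational(2, 5), I, Pow(85, Rational(1, 2)))), 6), 38) = Mul(Mul(Mul(Rational(12, 5), I, Pow(85, Rational(1, 2))), 6), 38) = Mul(Mul(Rational(72, 5), I, Pow(85, Rational(1, 2))), 38) = Mul(Rational(2736, 5), I, Pow(85, Rational(1, 2)))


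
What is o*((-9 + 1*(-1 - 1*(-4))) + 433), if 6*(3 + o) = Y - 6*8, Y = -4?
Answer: -14945/3 ≈ -4981.7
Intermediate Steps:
o = -35/3 (o = -3 + (-4 - 6*8)/6 = -3 + (-4 - 48)/6 = -3 + (⅙)*(-52) = -3 - 26/3 = -35/3 ≈ -11.667)
o*((-9 + 1*(-1 - 1*(-4))) + 433) = -35*((-9 + 1*(-1 - 1*(-4))) + 433)/3 = -35*((-9 + 1*(-1 + 4)) + 433)/3 = -35*((-9 + 1*3) + 433)/3 = -35*((-9 + 3) + 433)/3 = -35*(-6 + 433)/3 = -35/3*427 = -14945/3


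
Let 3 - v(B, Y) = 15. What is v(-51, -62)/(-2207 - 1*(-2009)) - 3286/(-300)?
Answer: 18173/1650 ≈ 11.014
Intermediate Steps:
v(B, Y) = -12 (v(B, Y) = 3 - 1*15 = 3 - 15 = -12)
v(-51, -62)/(-2207 - 1*(-2009)) - 3286/(-300) = -12/(-2207 - 1*(-2009)) - 3286/(-300) = -12/(-2207 + 2009) - 3286*(-1/300) = -12/(-198) + 1643/150 = -12*(-1/198) + 1643/150 = 2/33 + 1643/150 = 18173/1650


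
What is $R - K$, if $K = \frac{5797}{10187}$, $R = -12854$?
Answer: $- \frac{130949495}{10187} \approx -12855.0$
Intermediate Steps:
$K = \frac{5797}{10187}$ ($K = 5797 \cdot \frac{1}{10187} = \frac{5797}{10187} \approx 0.56906$)
$R - K = -12854 - \frac{5797}{10187} = - \frac{130949495}{10187}$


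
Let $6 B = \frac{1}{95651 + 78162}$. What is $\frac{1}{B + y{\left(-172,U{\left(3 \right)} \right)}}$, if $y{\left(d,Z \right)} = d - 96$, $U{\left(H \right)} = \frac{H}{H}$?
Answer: $- \frac{1042878}{279491303} \approx -0.0037313$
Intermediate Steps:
$U{\left(H \right)} = 1$
$B = \frac{1}{1042878}$ ($B = \frac{1}{6 \left(95651 + 78162\right)} = \frac{1}{6 \cdot 173813} = \frac{1}{6} \cdot \frac{1}{173813} = \frac{1}{1042878} \approx 9.5889 \cdot 10^{-7}$)
$y{\left(d,Z \right)} = -96 + d$
$\frac{1}{B + y{\left(-172,U{\left(3 \right)} \right)}} = \frac{1}{\frac{1}{1042878} - 268} = \frac{1}{- \frac{279491303}{1042878}} = - \frac{1042878}{279491303}$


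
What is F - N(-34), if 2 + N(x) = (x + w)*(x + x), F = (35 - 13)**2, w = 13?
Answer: -942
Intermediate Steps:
F = 484 (F = 22**2 = 484)
N(x) = -2 + 2*x*(13 + x) (N(x) = -2 + (x + 13)*(x + x) = -2 + (13 + x)*(2*x) = -2 + 2*x*(13 + x))
F - N(-34) = 484 - (-2 + 2*(-34)**2 + 26*(-34)) = 484 - (-2 + 2*1156 - 884) = 484 - (-2 + 2312 - 884) = 484 - 1*1426 = 484 - 1426 = -942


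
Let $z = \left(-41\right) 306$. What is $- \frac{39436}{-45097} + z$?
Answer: $- \frac{565747526}{45097} \approx -12545.0$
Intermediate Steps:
$z = -12546$
$- \frac{39436}{-45097} + z = - \frac{39436}{-45097} - 12546 = \left(-39436\right) \left(- \frac{1}{45097}\right) - 12546 = \frac{39436}{45097} - 12546 = - \frac{565747526}{45097}$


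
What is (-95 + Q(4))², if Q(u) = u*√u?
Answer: 7569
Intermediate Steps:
Q(u) = u^(3/2)
(-95 + Q(4))² = (-95 + 4^(3/2))² = (-95 + 8)² = (-87)² = 7569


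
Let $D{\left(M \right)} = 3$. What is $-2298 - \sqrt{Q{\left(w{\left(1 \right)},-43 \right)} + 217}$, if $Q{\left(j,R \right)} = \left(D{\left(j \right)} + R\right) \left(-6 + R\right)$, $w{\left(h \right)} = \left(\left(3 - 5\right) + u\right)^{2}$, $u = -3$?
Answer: $-2298 - \sqrt{2177} \approx -2344.7$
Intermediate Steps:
$w{\left(h \right)} = 25$ ($w{\left(h \right)} = \left(\left(3 - 5\right) - 3\right)^{2} = \left(-2 - 3\right)^{2} = \left(-5\right)^{2} = 25$)
$Q{\left(j,R \right)} = \left(-6 + R\right) \left(3 + R\right)$ ($Q{\left(j,R \right)} = \left(3 + R\right) \left(-6 + R\right) = \left(-6 + R\right) \left(3 + R\right)$)
$-2298 - \sqrt{Q{\left(w{\left(1 \right)},-43 \right)} + 217} = -2298 - \sqrt{\left(-18 + \left(-43\right)^{2} - -129\right) + 217} = -2298 - \sqrt{\left(-18 + 1849 + 129\right) + 217} = -2298 - \sqrt{1960 + 217} = -2298 - \sqrt{2177}$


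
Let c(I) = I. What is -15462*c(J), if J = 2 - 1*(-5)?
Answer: -108234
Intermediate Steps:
J = 7 (J = 2 + 5 = 7)
-15462*c(J) = -15462*7 = -108234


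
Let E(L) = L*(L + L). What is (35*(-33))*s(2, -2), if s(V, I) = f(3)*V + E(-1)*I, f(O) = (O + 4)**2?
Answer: -108570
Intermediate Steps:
f(O) = (4 + O)**2
E(L) = 2*L**2 (E(L) = L*(2*L) = 2*L**2)
s(V, I) = 2*I + 49*V (s(V, I) = (4 + 3)**2*V + (2*(-1)**2)*I = 7**2*V + (2*1)*I = 49*V + 2*I = 2*I + 49*V)
(35*(-33))*s(2, -2) = (35*(-33))*(2*(-2) + 49*2) = -1155*(-4 + 98) = -1155*94 = -108570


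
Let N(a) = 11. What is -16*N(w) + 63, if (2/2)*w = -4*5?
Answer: -113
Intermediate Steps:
w = -20 (w = -4*5 = -20)
-16*N(w) + 63 = -16*11 + 63 = -176 + 63 = -113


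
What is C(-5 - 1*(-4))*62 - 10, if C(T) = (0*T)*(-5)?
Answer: -10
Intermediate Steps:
C(T) = 0 (C(T) = 0*(-5) = 0)
C(-5 - 1*(-4))*62 - 10 = 0*62 - 10 = 0 - 10 = -10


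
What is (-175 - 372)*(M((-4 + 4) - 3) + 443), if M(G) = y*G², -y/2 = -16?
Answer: -399857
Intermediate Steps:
y = 32 (y = -2*(-16) = 32)
M(G) = 32*G²
(-175 - 372)*(M((-4 + 4) - 3) + 443) = (-175 - 372)*(32*((-4 + 4) - 3)² + 443) = -547*(32*(0 - 3)² + 443) = -547*(32*(-3)² + 443) = -547*(32*9 + 443) = -547*(288 + 443) = -547*731 = -399857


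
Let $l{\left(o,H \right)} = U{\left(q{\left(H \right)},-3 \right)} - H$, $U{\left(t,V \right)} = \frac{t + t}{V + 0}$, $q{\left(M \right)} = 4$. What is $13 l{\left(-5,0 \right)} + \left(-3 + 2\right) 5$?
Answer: $- \frac{119}{3} \approx -39.667$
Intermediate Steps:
$U{\left(t,V \right)} = \frac{2 t}{V}$
$l{\left(o,H \right)} = - \frac{8}{3} - H$ ($l{\left(o,H \right)} = 2 \cdot 4 \frac{1}{-3} - H = 2 \cdot 4 \left(- \frac{1}{3}\right) - H = - \frac{8}{3} - H$)
$13 l{\left(-5,0 \right)} + \left(-3 + 2\right) 5 = 13 \left(- \frac{8}{3} - 0\right) + \left(-3 + 2\right) 5 = 13 \left(- \frac{8}{3} + 0\right) - 5 = 13 \left(- \frac{8}{3}\right) - 5 = - \frac{104}{3} - 5 = - \frac{119}{3}$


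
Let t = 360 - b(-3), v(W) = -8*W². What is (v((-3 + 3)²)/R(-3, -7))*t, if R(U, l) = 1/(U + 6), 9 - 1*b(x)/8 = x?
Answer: 0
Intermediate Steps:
b(x) = 72 - 8*x
R(U, l) = 1/(6 + U)
t = 264 (t = 360 - (72 - 8*(-3)) = 360 - (72 + 24) = 360 - 1*96 = 360 - 96 = 264)
(v((-3 + 3)²)/R(-3, -7))*t = ((-8*(-3 + 3)⁴)/(1/(6 - 3)))*264 = ((-8*(0²)²)/(1/3))*264 = ((-8*0²)/(⅓))*264 = (-8*0*3)*264 = (0*3)*264 = 0*264 = 0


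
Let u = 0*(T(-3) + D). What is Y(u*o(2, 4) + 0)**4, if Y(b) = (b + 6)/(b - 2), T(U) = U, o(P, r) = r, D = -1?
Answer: 81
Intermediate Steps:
u = 0 (u = 0*(-3 - 1) = 0*(-4) = 0)
Y(b) = (6 + b)/(-2 + b)
Y(u*o(2, 4) + 0)**4 = ((6 + (0*4 + 0))/(-2 + (0*4 + 0)))**4 = ((6 + (0 + 0))/(-2 + (0 + 0)))**4 = ((6 + 0)/(-2 + 0))**4 = (6/(-2))**4 = (-1/2*6)**4 = (-3)**4 = 81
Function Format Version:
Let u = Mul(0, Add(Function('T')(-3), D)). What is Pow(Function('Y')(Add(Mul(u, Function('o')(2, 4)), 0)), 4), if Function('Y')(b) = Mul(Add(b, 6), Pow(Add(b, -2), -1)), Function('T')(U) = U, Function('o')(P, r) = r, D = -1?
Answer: 81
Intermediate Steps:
u = 0 (u = Mul(0, Add(-3, -1)) = Mul(0, -4) = 0)
Function('Y')(b) = Mul(Pow(Add(-2, b), -1), Add(6, b)) (Function('Y')(b) = Mul(Add(6, b), Pow(Add(-2, b), -1)) = Mul(Pow(Add(-2, b), -1), Add(6, b)))
Pow(Function('Y')(Add(Mul(u, Function('o')(2, 4)), 0)), 4) = Pow(Mul(Pow(Add(-2, Add(Mul(0, 4), 0)), -1), Add(6, Add(Mul(0, 4), 0))), 4) = Pow(Mul(Pow(Add(-2, Add(0, 0)), -1), Add(6, Add(0, 0))), 4) = Pow(Mul(Pow(Add(-2, 0), -1), Add(6, 0)), 4) = Pow(Mul(Pow(-2, -1), 6), 4) = Pow(Mul(Rational(-1, 2), 6), 4) = Pow(-3, 4) = 81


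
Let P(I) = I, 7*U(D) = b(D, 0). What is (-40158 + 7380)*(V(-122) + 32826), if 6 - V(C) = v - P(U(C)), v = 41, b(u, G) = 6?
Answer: -7523960454/7 ≈ -1.0749e+9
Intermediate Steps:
U(D) = 6/7 (U(D) = (⅐)*6 = 6/7)
V(C) = -239/7 (V(C) = 6 - (41 - 1*6/7) = 6 - (41 - 6/7) = 6 - 1*281/7 = 6 - 281/7 = -239/7)
(-40158 + 7380)*(V(-122) + 32826) = (-40158 + 7380)*(-239/7 + 32826) = -32778*229543/7 = -7523960454/7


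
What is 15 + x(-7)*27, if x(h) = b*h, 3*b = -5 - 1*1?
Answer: 393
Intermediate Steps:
b = -2 (b = (-5 - 1*1)/3 = (-5 - 1)/3 = (⅓)*(-6) = -2)
x(h) = -2*h
15 + x(-7)*27 = 15 - 2*(-7)*27 = 15 + 14*27 = 15 + 378 = 393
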